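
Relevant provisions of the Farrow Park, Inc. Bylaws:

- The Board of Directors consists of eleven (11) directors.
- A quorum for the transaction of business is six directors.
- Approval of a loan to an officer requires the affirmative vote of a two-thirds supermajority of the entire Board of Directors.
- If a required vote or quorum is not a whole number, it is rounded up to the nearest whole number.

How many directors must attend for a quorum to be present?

The quorum is fixed at 6.

6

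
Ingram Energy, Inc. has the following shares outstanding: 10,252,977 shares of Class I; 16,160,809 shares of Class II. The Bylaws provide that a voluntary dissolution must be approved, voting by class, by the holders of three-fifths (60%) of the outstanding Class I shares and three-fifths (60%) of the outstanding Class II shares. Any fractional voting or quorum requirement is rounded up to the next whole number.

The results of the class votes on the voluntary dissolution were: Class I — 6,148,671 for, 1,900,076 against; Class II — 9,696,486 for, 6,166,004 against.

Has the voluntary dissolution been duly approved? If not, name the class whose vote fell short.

Not approved — the Class I shares did not give the required vote.

Class I: 3/5 of 10252977 = 6151786.20, rounded up to 6151787; 6,151,787 required, 6,148,671 in favor — not approved.
Class II: 3/5 of 16160809 = 9696485.40, rounded up to 9696486; 9,696,486 required, 9,696,486 in favor — approved.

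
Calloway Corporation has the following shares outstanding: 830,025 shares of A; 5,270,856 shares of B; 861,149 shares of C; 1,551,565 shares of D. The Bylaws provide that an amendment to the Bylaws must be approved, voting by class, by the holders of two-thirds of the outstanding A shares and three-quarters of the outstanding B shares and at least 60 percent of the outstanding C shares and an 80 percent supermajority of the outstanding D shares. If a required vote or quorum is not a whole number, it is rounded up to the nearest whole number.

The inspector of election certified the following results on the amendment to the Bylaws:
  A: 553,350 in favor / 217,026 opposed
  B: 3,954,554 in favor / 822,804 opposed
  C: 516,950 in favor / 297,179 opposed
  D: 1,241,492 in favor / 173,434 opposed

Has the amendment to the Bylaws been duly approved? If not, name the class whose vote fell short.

A: 2/3 of 830025 = 553350; 553,350 required, 553,350 in favor — approved.
B: 3/4 of 5270856 = 3953142; 3,953,142 required, 3,954,554 in favor — approved.
C: 3/5 of 861149 = 516689.40, rounded up to 516690; 516,690 required, 516,950 in favor — approved.
D: 4/5 of 1551565 = 1241252; 1,241,252 required, 1,241,492 in favor — approved.

Approved — every class gave the required vote.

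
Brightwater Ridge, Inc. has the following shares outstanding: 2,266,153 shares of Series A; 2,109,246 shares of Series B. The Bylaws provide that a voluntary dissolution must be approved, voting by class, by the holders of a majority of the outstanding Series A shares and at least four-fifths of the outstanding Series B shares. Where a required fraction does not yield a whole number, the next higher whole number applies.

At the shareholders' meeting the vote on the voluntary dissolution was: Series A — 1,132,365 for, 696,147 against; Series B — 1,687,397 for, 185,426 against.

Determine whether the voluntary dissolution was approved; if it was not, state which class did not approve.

Not approved — the Series A shares did not give the required vote.

Series A: a majority of 2266153 is 1133077; 1,133,077 required, 1,132,365 in favor — not approved.
Series B: 4/5 of 2109246 = 1687396.80, rounded up to 1687397; 1,687,397 required, 1,687,397 in favor — approved.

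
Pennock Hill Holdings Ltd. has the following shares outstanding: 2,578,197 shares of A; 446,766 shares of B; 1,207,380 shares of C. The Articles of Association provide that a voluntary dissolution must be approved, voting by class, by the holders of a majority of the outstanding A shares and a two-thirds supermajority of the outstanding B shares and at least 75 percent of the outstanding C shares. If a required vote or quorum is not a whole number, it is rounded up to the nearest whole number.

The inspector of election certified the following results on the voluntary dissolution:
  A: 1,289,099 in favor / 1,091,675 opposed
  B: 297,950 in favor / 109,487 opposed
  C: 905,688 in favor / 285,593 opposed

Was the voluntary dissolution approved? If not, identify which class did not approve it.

A: a majority of 2578197 is 1289099; 1,289,099 required, 1,289,099 in favor — approved.
B: 2/3 of 446766 = 297844; 297,844 required, 297,950 in favor — approved.
C: 3/4 of 1207380 = 905535; 905,535 required, 905,688 in favor — approved.

Approved — every class gave the required vote.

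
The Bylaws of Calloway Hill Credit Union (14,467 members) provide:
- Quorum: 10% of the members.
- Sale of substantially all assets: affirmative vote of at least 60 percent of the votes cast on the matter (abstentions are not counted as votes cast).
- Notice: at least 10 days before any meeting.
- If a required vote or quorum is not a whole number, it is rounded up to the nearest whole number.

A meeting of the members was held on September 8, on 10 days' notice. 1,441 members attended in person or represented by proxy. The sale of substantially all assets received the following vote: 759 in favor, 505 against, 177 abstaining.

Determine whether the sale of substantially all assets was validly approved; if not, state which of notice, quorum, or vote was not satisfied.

Invalid — quorum requirement not satisfied.

Notice: 10 days given; 10 required. Satisfied.
Quorum: 10% of 14,467 = 1,446.70, rounded up to 1,447; 1,441 present. Not satisfied.
Vote: requires three-fifths of the votes cast (1,441 − 177 abstaining = 1,264); 3/5 of 1264 = 758.40, rounded up to 759, so 759 needed; 759 in favor. Satisfied.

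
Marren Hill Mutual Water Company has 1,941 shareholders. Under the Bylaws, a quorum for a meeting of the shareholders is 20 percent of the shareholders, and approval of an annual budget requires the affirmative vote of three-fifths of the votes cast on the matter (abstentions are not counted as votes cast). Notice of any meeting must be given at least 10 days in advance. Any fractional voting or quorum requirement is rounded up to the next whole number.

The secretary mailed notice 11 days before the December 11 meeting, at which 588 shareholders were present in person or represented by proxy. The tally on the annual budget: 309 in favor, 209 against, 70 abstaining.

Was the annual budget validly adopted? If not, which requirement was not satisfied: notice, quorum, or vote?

Notice: 11 days given; 10 required. Satisfied.
Quorum: 20% of 1,941 = 388.20, rounded up to 389; 588 present. Satisfied.
Vote: requires three-fifths of the votes cast (588 − 70 abstaining = 518); 3/5 of 518 = 310.80, rounded up to 311, so 311 needed; 309 in favor. Not satisfied.

Invalid — vote requirement not satisfied.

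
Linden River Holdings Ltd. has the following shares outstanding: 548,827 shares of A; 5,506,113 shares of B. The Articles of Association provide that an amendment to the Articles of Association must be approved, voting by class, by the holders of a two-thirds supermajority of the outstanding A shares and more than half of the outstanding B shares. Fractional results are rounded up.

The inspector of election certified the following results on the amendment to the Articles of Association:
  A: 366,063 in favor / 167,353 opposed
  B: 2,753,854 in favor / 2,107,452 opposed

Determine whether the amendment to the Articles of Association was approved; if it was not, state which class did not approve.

Approved — every class gave the required vote.

A: 2/3 of 548827 = 365884.67, rounded up to 365885; 365,885 required, 366,063 in favor — approved.
B: a majority of 5506113 is 2753057; 2,753,057 required, 2,753,854 in favor — approved.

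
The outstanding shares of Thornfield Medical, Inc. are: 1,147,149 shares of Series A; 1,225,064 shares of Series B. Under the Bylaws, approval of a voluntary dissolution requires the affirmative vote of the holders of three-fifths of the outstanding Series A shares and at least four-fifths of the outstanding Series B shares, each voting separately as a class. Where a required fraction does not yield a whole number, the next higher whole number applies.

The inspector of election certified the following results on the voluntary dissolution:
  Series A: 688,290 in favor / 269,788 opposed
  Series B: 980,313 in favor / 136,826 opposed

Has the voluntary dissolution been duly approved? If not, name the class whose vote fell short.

Approved — every class gave the required vote.

Series A: 3/5 of 1147149 = 688289.40, rounded up to 688290; 688,290 required, 688,290 in favor — approved.
Series B: 4/5 of 1225064 = 980051.20, rounded up to 980052; 980,052 required, 980,313 in favor — approved.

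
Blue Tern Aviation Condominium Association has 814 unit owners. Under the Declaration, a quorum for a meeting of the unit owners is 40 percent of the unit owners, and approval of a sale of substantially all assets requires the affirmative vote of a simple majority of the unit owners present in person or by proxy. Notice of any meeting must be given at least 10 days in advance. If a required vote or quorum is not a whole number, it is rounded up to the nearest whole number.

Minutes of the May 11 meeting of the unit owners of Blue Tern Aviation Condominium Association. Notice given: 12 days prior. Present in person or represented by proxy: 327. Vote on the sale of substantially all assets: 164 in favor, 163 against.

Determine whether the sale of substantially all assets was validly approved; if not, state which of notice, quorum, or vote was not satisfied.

Valid — all requirements satisfied.

Notice: 12 days given; 10 required. Satisfied.
Quorum: 40% of 814 = 325.60, rounded up to 326; 327 present. Satisfied.
Vote: requires a majority of those present (327); a majority of 327 is 164, so 164 needed; 164 in favor. Satisfied.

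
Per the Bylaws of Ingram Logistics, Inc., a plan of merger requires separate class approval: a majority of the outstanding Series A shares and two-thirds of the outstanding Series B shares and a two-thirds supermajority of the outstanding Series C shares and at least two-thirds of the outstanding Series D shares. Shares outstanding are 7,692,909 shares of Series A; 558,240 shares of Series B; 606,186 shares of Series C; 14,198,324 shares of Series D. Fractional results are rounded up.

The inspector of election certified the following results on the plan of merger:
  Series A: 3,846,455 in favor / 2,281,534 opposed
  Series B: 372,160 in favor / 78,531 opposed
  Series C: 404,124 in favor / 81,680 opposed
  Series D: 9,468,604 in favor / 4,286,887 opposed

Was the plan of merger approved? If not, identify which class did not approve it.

Series A: a majority of 7692909 is 3846455; 3,846,455 required, 3,846,455 in favor — approved.
Series B: 2/3 of 558240 = 372160; 372,160 required, 372,160 in favor — approved.
Series C: 2/3 of 606186 = 404124; 404,124 required, 404,124 in favor — approved.
Series D: 2/3 of 14198324 = 9465549.33, rounded up to 9465550; 9,465,550 required, 9,468,604 in favor — approved.

Approved — every class gave the required vote.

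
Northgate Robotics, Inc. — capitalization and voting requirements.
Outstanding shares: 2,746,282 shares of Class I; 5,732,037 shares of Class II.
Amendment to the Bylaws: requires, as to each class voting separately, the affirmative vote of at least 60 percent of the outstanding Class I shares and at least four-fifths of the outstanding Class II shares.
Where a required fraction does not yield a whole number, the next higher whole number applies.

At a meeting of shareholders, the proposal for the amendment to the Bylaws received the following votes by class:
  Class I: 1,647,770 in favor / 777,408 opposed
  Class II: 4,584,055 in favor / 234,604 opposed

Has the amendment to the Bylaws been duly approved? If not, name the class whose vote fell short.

Not approved — the Class II shares did not give the required vote.

Class I: 3/5 of 2746282 = 1647769.20, rounded up to 1647770; 1,647,770 required, 1,647,770 in favor — approved.
Class II: 4/5 of 5732037 = 4585629.60, rounded up to 4585630; 4,585,630 required, 4,584,055 in favor — not approved.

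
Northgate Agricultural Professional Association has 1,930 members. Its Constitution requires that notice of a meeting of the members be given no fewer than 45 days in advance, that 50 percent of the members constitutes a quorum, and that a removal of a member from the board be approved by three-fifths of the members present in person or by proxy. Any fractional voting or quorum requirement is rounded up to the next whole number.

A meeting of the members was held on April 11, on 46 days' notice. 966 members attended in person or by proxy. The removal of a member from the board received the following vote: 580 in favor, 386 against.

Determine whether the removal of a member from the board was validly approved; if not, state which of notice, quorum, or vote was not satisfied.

Notice: 46 days given; 45 required. Satisfied.
Quorum: 50% of 1,930 = 965; 966 present. Satisfied.
Vote: requires three-fifths of those present (966); 3/5 of 966 = 579.60, rounded up to 580, so 580 needed; 580 in favor. Satisfied.

Valid — all requirements satisfied.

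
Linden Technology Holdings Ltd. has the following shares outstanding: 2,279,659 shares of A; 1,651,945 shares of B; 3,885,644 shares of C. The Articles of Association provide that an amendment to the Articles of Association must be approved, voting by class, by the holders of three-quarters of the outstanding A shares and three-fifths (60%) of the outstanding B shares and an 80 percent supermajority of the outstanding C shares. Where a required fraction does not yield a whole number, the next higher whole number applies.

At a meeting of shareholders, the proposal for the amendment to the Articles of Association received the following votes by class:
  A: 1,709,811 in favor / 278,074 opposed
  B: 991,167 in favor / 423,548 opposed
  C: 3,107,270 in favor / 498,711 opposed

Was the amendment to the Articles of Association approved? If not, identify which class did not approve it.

A: 3/4 of 2279659 = 1709744.25, rounded up to 1709745; 1,709,745 required, 1,709,811 in favor — approved.
B: 3/5 of 1651945 = 991167; 991,167 required, 991,167 in favor — approved.
C: 4/5 of 3885644 = 3108515.20, rounded up to 3108516; 3,108,516 required, 3,107,270 in favor — not approved.

Not approved — the C shares did not give the required vote.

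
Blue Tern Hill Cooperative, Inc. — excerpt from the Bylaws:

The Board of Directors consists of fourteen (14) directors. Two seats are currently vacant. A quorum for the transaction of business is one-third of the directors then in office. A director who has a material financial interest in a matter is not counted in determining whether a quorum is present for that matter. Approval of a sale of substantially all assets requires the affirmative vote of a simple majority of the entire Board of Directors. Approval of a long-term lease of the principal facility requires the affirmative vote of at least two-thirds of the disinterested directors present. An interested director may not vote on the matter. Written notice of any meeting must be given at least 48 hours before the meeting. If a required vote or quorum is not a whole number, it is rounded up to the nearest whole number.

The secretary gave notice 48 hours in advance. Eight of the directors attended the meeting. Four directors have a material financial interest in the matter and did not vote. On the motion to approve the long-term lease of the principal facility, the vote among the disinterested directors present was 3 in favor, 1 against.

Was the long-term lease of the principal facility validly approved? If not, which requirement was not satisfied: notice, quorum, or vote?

Notice: 48 hours given; 48 required (48 ≥ 48). Satisfied.
Quorum: 8 present, but the 4 interested directors do not count, leaving 4. Quorum is 4. Satisfied.
Vote: the long-term lease of the principal facility requires two-thirds of the disinterested directors present (8 − 4 = 4). 2/3 of 4 = 2.67, rounded up to 3, so 3 affirmative votes are needed; 3 voted in favor. Satisfied.

Valid — all requirements satisfied.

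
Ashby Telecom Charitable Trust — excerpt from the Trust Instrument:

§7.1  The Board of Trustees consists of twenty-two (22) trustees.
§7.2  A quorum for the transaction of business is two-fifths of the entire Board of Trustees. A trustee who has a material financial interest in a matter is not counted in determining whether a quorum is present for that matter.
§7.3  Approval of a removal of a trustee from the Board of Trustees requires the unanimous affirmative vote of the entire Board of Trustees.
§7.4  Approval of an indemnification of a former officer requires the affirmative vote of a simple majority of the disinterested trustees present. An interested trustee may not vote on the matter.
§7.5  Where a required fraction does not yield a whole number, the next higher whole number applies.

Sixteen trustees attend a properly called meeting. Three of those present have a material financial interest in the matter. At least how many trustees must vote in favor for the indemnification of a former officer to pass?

The indemnification of a former officer requires a majority of the disinterested trustees present (16 − 3 = 13).
A majority of 13 is 7.

7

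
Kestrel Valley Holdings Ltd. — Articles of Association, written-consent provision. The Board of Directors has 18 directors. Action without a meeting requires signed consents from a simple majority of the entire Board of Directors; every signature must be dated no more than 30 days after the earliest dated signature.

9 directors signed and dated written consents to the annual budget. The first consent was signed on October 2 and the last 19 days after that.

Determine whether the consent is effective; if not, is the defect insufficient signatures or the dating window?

Signatures required: a simple majority of 18 — a majority of 18 is 10, so 10 needed; 9 signed. Insufficient.
Dating window: the latest signature is 19 days after the earliest; the limit is 30 days. Within the window.

Not effective — insufficient signatures.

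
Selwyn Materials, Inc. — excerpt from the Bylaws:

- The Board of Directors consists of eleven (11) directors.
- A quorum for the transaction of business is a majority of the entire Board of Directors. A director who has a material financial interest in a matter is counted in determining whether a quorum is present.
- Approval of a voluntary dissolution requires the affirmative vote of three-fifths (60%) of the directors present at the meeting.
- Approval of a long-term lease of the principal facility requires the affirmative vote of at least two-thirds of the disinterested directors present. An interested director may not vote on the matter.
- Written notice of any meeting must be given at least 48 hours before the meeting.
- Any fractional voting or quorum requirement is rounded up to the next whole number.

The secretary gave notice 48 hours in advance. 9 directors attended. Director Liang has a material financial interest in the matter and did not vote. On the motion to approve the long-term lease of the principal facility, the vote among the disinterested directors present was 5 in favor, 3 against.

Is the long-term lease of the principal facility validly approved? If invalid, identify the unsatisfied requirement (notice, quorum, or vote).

Notice: 48 hours given; 48 required (48 ≥ 48). Satisfied.
Quorum: 9 present (interested directors count toward quorum); quorum is 6. Satisfied.
Vote: the long-term lease of the principal facility requires two-thirds of the disinterested directors present (9 − 1 = 8). 2/3 of 8 = 5.33, rounded up to 6, so 6 affirmative votes are needed; 5 voted in favor. Not satisfied.

Invalid — vote requirement not satisfied.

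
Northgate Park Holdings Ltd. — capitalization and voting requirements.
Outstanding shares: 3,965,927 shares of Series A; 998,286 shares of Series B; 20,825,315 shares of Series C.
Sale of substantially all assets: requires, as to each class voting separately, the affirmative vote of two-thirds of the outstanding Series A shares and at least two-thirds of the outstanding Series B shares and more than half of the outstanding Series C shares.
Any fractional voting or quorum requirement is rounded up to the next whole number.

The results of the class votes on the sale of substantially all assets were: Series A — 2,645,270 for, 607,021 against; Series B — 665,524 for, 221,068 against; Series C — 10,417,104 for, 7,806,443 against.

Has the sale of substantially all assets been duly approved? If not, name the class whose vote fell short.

Series A: 2/3 of 3965927 = 2643951.33, rounded up to 2643952; 2,643,952 required, 2,645,270 in favor — approved.
Series B: 2/3 of 998286 = 665524; 665,524 required, 665,524 in favor — approved.
Series C: a majority of 20825315 is 10412658; 10,412,658 required, 10,417,104 in favor — approved.

Approved — every class gave the required vote.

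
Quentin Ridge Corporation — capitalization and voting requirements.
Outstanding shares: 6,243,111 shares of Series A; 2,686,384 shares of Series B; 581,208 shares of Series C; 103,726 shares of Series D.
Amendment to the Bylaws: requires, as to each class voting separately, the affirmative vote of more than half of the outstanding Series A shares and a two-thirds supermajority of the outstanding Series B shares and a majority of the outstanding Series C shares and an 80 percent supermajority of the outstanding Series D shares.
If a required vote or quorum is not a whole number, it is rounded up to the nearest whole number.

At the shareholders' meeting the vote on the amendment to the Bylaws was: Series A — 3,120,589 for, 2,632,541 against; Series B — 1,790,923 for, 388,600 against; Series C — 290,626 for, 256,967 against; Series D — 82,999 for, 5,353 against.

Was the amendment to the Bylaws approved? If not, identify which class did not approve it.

Not approved — the Series A shares did not give the required vote.

Series A: a majority of 6243111 is 3121556; 3,121,556 required, 3,120,589 in favor — not approved.
Series B: 2/3 of 2686384 = 1790922.67, rounded up to 1790923; 1,790,923 required, 1,790,923 in favor — approved.
Series C: a majority of 581208 is 290605; 290,605 required, 290,626 in favor — approved.
Series D: 4/5 of 103726 = 82980.80, rounded up to 82981; 82,981 required, 82,999 in favor — approved.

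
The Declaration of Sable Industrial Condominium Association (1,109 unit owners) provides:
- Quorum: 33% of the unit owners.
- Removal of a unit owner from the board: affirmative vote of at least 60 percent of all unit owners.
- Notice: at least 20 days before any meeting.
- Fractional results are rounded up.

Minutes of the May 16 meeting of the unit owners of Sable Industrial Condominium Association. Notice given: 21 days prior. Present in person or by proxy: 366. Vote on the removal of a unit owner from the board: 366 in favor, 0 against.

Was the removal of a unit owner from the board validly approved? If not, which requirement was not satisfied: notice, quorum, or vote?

Invalid — vote requirement not satisfied.

Notice: 21 days given; 20 required. Satisfied.
Quorum: 33% of 1,109 = 365.97, rounded up to 366; 366 present. Satisfied.
Vote: requires three-fifths of all unit owners (1,109); 3/5 of 1109 = 665.40, rounded up to 666, so 666 needed; 366 in favor. Not satisfied.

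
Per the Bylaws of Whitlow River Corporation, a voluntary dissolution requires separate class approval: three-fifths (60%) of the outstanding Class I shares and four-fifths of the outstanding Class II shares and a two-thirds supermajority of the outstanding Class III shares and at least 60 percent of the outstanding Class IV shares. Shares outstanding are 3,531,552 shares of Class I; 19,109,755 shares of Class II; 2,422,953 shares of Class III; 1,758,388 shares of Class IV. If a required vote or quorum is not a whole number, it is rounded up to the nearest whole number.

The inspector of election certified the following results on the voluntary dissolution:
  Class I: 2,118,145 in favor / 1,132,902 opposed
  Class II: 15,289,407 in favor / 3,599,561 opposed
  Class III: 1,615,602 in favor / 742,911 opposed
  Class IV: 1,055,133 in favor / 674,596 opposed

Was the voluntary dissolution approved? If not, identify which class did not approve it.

Class I: 3/5 of 3531552 = 2118931.20, rounded up to 2118932; 2,118,932 required, 2,118,145 in favor — not approved.
Class II: 4/5 of 19109755 = 15287804; 15,287,804 required, 15,289,407 in favor — approved.
Class III: 2/3 of 2422953 = 1615302; 1,615,302 required, 1,615,602 in favor — approved.
Class IV: 3/5 of 1758388 = 1055032.80, rounded up to 1055033; 1,055,033 required, 1,055,133 in favor — approved.

Not approved — the Class I shares did not give the required vote.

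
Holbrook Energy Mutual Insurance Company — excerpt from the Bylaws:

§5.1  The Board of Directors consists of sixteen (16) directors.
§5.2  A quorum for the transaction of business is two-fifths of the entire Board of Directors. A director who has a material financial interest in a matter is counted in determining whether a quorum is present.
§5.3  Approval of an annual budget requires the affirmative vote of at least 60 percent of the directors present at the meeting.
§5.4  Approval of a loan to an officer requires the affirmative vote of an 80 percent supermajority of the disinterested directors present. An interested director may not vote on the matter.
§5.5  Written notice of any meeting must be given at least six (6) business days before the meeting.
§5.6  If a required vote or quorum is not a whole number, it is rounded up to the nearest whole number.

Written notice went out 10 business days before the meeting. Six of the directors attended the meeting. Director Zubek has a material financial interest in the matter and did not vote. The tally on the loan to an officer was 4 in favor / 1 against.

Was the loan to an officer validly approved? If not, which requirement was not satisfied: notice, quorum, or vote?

Notice: 10 business days given; 6 required (10 ≥ 6). Satisfied.
Quorum: 6 present (interested directors count toward quorum); quorum is 7. Not satisfied.
Vote: the loan to an officer requires four-fifths of the disinterested directors present (6 − 1 = 5). 4/5 of 5 = 4, so 4 affirmative votes are needed; 4 voted in favor. Satisfied. (Moot — without a quorum no business can be validly transacted.)

Invalid — quorum requirement not satisfied.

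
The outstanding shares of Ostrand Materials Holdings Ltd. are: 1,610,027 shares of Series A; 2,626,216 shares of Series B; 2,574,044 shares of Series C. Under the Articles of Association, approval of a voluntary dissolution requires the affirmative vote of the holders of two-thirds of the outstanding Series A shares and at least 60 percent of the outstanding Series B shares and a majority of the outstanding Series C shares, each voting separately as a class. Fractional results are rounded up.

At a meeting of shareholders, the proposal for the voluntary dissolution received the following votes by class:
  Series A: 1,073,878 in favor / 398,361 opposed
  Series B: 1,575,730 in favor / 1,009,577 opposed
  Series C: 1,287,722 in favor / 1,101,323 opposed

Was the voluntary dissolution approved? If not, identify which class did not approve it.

Approved — every class gave the required vote.

Series A: 2/3 of 1610027 = 1073351.33, rounded up to 1073352; 1,073,352 required, 1,073,878 in favor — approved.
Series B: 3/5 of 2626216 = 1575729.60, rounded up to 1575730; 1,575,730 required, 1,575,730 in favor — approved.
Series C: a majority of 2574044 is 1287023; 1,287,023 required, 1,287,722 in favor — approved.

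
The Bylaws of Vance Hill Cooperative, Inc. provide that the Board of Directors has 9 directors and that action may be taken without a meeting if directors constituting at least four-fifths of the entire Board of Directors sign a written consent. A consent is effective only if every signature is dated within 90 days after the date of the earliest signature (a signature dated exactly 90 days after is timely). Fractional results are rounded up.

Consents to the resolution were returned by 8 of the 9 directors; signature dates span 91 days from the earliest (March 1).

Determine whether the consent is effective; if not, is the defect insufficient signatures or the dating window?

Signatures required: at least four-fifths of 9 — 4/5 of 9 = 7.20, rounded up to 8, so 8 needed; 8 signed. Sufficient.
Dating window: the latest signature is 91 days after the earliest; the limit is 90 days. Outside the window.

Not effective — dating-window requirement not satisfied.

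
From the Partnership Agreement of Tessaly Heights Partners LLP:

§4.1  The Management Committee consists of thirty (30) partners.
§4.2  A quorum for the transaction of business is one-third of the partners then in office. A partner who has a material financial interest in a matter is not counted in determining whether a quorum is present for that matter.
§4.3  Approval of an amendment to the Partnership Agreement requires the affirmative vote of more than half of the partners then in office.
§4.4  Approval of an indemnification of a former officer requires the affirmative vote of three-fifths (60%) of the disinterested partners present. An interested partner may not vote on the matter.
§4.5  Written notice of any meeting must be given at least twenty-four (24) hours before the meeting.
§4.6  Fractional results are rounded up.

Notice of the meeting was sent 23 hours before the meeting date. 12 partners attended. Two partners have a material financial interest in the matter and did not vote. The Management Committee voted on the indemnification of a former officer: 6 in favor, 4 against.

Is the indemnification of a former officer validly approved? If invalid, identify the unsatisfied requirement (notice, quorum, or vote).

Notice: 23 hours given; 24 required (23 < 24). Not satisfied.
Quorum: 12 present, but the 2 interested partners do not count, leaving 10. Quorum is 10. Satisfied.
Vote: the indemnification of a former officer requires three-fifths of the disinterested partners present (12 − 2 = 10). 3/5 of 10 = 6, so 6 affirmative votes are needed; 6 voted in favor. Satisfied.

Invalid — notice requirement not satisfied.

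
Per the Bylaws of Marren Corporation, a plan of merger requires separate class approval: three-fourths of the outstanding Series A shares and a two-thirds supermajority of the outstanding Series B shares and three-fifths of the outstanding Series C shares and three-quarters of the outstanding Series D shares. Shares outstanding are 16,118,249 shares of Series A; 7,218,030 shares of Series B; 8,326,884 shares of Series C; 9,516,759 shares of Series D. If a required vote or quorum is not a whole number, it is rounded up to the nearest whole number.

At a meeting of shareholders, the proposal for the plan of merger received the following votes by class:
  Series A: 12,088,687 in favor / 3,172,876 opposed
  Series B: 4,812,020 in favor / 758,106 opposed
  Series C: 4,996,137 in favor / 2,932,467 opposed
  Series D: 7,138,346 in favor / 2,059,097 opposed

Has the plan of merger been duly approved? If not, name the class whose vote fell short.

Series A: 3/4 of 16118249 = 12088686.75, rounded up to 12088687; 12,088,687 required, 12,088,687 in favor — approved.
Series B: 2/3 of 7218030 = 4812020; 4,812,020 required, 4,812,020 in favor — approved.
Series C: 3/5 of 8326884 = 4996130.40, rounded up to 4996131; 4,996,131 required, 4,996,137 in favor — approved.
Series D: 3/4 of 9516759 = 7137569.25, rounded up to 7137570; 7,137,570 required, 7,138,346 in favor — approved.

Approved — every class gave the required vote.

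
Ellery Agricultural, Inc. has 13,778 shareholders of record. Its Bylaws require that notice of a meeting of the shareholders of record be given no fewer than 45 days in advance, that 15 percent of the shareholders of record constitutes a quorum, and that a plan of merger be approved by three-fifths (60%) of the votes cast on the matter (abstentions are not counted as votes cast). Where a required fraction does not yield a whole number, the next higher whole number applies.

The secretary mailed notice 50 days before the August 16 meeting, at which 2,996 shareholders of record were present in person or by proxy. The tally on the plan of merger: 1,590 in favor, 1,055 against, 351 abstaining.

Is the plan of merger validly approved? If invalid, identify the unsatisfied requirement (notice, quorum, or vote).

Valid — all requirements satisfied.

Notice: 50 days given; 45 required. Satisfied.
Quorum: 15% of 13,778 = 2,066.70, rounded up to 2,067; 2,996 present. Satisfied.
Vote: requires three-fifths of the votes cast (2,996 − 351 abstaining = 2,645); 3/5 of 2645 = 1587, so 1,587 needed; 1,590 in favor. Satisfied.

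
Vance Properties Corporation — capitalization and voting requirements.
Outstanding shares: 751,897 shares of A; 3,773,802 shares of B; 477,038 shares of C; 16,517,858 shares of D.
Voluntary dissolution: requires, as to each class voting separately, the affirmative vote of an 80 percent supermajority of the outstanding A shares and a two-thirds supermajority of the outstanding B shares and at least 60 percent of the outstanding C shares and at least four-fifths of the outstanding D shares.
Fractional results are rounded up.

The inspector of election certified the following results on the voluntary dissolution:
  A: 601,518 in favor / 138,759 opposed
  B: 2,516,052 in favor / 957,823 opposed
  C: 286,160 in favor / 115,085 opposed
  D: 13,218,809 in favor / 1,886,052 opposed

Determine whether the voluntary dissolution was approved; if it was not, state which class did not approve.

Not approved — the C shares did not give the required vote.

A: 4/5 of 751897 = 601517.60, rounded up to 601518; 601,518 required, 601,518 in favor — approved.
B: 2/3 of 3773802 = 2515868; 2,515,868 required, 2,516,052 in favor — approved.
C: 3/5 of 477038 = 286222.80, rounded up to 286223; 286,223 required, 286,160 in favor — not approved.
D: 4/5 of 16517858 = 13214286.40, rounded up to 13214287; 13,214,287 required, 13,218,809 in favor — approved.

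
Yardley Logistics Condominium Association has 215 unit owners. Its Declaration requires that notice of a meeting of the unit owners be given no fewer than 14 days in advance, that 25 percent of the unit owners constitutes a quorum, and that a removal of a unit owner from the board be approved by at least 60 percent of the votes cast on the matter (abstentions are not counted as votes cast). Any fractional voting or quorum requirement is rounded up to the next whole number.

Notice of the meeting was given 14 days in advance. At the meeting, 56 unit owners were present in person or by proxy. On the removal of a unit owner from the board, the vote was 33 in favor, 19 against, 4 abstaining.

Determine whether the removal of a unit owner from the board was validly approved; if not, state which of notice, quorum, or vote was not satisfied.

Valid — all requirements satisfied.

Notice: 14 days given; 14 required. Satisfied.
Quorum: 25% of 215 = 53.75, rounded up to 54; 56 present. Satisfied.
Vote: requires three-fifths of the votes cast (56 − 4 abstaining = 52); 3/5 of 52 = 31.20, rounded up to 32, so 32 needed; 33 in favor. Satisfied.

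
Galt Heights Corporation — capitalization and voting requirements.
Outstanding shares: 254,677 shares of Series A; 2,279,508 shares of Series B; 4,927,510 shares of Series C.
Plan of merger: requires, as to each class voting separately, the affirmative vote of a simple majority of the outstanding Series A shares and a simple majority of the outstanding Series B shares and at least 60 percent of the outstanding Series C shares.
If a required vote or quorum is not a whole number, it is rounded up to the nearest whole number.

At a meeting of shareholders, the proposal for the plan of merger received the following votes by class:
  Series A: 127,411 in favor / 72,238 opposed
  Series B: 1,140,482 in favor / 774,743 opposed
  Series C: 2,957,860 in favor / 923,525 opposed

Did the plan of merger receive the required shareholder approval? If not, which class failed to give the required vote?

Approved — every class gave the required vote.

Series A: a majority of 254677 is 127339; 127,339 required, 127,411 in favor — approved.
Series B: a majority of 2279508 is 1139755; 1,139,755 required, 1,140,482 in favor — approved.
Series C: 3/5 of 4927510 = 2956506; 2,956,506 required, 2,957,860 in favor — approved.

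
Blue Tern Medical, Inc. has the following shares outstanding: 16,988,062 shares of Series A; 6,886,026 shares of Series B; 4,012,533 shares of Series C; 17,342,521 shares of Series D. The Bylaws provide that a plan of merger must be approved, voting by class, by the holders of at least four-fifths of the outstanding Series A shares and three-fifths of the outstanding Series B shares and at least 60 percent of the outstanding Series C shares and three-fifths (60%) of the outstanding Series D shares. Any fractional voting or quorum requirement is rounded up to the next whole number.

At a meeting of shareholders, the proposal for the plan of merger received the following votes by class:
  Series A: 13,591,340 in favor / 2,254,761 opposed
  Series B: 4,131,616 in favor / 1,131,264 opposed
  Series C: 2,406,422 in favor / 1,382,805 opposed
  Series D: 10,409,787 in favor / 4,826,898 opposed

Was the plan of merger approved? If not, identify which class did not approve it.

Series A: 4/5 of 16988062 = 13590449.60, rounded up to 13590450; 13,590,450 required, 13,591,340 in favor — approved.
Series B: 3/5 of 6886026 = 4131615.60, rounded up to 4131616; 4,131,616 required, 4,131,616 in favor — approved.
Series C: 3/5 of 4012533 = 2407519.80, rounded up to 2407520; 2,407,520 required, 2,406,422 in favor — not approved.
Series D: 3/5 of 17342521 = 10405512.60, rounded up to 10405513; 10,405,513 required, 10,409,787 in favor — approved.

Not approved — the Series C shares did not give the required vote.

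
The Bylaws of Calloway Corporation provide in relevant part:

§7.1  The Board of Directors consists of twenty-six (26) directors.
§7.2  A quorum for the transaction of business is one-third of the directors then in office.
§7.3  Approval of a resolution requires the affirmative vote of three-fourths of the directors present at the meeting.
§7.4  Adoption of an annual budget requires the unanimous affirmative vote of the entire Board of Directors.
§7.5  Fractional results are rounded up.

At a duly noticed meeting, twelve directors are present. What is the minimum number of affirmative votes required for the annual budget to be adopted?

26

The annual budget requires the unanimous vote of the entire Board of Directors (26).
Unanimous means all 26.
(Only 12 can vote, so the annual budget cannot pass at this meeting, but the required vote is still 26.)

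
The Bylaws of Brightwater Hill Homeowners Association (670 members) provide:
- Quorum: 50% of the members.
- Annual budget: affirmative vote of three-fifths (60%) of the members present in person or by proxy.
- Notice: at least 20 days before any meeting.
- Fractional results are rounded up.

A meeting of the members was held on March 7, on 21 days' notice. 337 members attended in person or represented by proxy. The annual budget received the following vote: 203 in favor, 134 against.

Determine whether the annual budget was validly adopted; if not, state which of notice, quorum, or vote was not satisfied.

Notice: 21 days given; 20 required. Satisfied.
Quorum: 50% of 670 = 335; 337 present. Satisfied.
Vote: requires three-fifths of those present (337); 3/5 of 337 = 202.20, rounded up to 203, so 203 needed; 203 in favor. Satisfied.

Valid — all requirements satisfied.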